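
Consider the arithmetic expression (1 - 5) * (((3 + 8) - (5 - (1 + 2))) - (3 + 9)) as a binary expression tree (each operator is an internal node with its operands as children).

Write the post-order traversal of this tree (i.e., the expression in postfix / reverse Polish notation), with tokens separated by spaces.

1 5 - 3 8 + 5 1 2 + - - 3 9 + - *

Post-order on an expression tree gives postfix notation: for each operator, emit left operand, right operand, then the operator.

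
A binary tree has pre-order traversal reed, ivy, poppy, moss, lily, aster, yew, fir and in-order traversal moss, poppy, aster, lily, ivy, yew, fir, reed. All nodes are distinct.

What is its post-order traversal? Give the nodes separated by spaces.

moss aster lily poppy fir yew ivy reed

The first element of pre-order is the root; it splits in-order into left and right subtrees.
Root reed: left subtree has 7 nodes {moss, poppy, aster, lily, ivy, yew, fir}, right has 0 { }.
  Root ivy: left subtree has 4 nodes {moss, poppy, aster, lily}, right has 2 {yew, fir}.
    Root poppy: left subtree has 1 node {moss}, right has 2 {aster, lily}.
      Root lily: left subtree has 1 node {aster}, right has 0 { }.
    Root yew: left subtree has 0 nodes { }, right has 1 {fir}.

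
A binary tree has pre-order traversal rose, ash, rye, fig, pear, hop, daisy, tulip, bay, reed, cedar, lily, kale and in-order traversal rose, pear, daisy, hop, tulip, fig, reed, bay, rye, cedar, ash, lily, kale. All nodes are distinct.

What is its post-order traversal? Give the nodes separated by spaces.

daisy tulip hop pear reed bay fig cedar rye kale lily ash rose

The first element of pre-order is the root; it splits in-order into left and right subtrees.
Root rose: left subtree has 0 nodes { }, right has 12 {pear, daisy, hop, tulip, fig, reed, bay, rye, cedar, ash, lily, kale}.
  Root ash: left subtree has 9 nodes {pear, daisy, hop, tulip, fig, reed, bay, rye, cedar}, right has 2 {lily, kale}.
    Root rye: left subtree has 7 nodes {pear, daisy, hop, tulip, fig, reed, bay}, right has 1 {cedar}.
      Root fig: left subtree has 4 nodes {pear, daisy, hop, tulip}, right has 2 {reed, bay}.
        Root pear: left subtree has 0 nodes { }, right has 3 {daisy, hop, tulip}.
          Root hop: left subtree has 1 node {daisy}, right has 1 {tulip}.
        Root bay: left subtree has 1 node {reed}, right has 0 { }.
    Root lily: left subtree has 0 nodes { }, right has 1 {kale}.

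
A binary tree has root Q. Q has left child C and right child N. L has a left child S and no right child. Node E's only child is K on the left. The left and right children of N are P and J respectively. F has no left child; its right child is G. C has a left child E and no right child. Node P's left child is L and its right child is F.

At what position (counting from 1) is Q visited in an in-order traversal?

In-order visits the left subtree, then the node, then the right subtree.
At Q: go left to C.
  At C: go left to E.
    At E: go left to K.
      K is a leaf — visit K.
    Visit E.
    At E: no right child.
  Visit C.
  At C: no right child.
Visit Q.
At Q: go right to N.
  At N: go left to P.
    At P: go left to L.
      At L: go left to S.
        S is a leaf — visit S.
      Visit L.
      At L: no right child.
    Visit P.
    At P: go right to F.
      At F: no left child.
      Visit F.
      At F: go right to G.
        G is a leaf — visit G.
  Visit N.
  At N: go right to J.
    J is a leaf — visit J.
Full in-order sequence: K, E, C, Q, S, L, P, F, G, N, J.

4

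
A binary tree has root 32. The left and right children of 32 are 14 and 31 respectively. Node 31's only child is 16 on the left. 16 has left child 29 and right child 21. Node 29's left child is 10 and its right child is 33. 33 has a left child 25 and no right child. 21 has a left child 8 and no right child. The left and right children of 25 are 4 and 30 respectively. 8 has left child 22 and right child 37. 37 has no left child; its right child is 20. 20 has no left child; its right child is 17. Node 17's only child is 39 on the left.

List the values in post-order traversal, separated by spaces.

14 10 4 30 25 33 29 22 39 17 20 37 8 21 16 31 32

Post-order visits the left subtree, then the right subtree, then the node.
At 32: go left to 14.
  14 is a leaf — visit 14.
At 32: go right to 31.
  At 31: go left to 16.
    At 16: go left to 29.
      At 29: go left to 10.
        10 is a leaf — visit 10.
      At 29: go right to 33.
        At 33: go left to 25.
          At 25: go left to 4.
            4 is a leaf — visit 4.
          At 25: go right to 30.
            30 is a leaf — visit 30.
          Visit 25.
        At 33: no right child.
        Visit 33.
      Visit 29.
    At 16: go right to 21.
      At 21: go left to 8.
        At 8: go left to 22.
          22 is a leaf — visit 22.
        At 8: go right to 37.
          At 37: no left child.
          At 37: go right to 20.
            At 20: no left child.
            At 20: go right to 17.
              At 17: go left to 39.
                39 is a leaf — visit 39.
              At 17: no right child.
              Visit 17.
            Visit 20.
          Visit 37.
        Visit 8.
      At 21: no right child.
      Visit 21.
    Visit 16.
  At 31: no right child.
  Visit 31.
Visit 32.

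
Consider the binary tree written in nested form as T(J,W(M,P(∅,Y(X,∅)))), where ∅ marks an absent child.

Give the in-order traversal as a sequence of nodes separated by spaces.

J T M W P X Y

In-order visits the left subtree, then the node, then the right subtree.
At T: go left to J.
  J is a leaf — visit J.
Visit T.
At T: go right to W.
  At W: go left to M.
    M is a leaf — visit M.
  Visit W.
  At W: go right to P.
    At P: no left child.
    Visit P.
    At P: go right to Y.
      At Y: go left to X.
        X is a leaf — visit X.
      Visit Y.
      At Y: no right child.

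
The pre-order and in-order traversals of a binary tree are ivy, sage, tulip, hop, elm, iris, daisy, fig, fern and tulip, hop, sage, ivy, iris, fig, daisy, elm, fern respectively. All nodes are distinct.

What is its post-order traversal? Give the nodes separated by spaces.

hop tulip sage fig daisy iris fern elm ivy

The first element of pre-order is the root; it splits in-order into left and right subtrees.
Root ivy: left subtree has 3 nodes {tulip, hop, sage}, right has 5 {iris, fig, daisy, elm, fern}.
  Root sage: left subtree has 2 nodes {tulip, hop}, right has 0 { }.
    Root tulip: left subtree has 0 nodes { }, right has 1 {hop}.
  Root elm: left subtree has 3 nodes {iris, fig, daisy}, right has 1 {fern}.
    Root iris: left subtree has 0 nodes { }, right has 2 {fig, daisy}.
      Root daisy: left subtree has 1 node {fig}, right has 0 { }.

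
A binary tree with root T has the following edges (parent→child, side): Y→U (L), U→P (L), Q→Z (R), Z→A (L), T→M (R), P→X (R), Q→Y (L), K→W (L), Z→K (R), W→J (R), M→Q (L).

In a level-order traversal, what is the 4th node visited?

Level-order visits nodes level by level from the root, left to right within each level.
Level 0: T
Level 1: M
Level 2: Q
Level 3: Y, Z
Level 4: U, A, K
Level 5: P, W
Level 6: X, J
Full level-order sequence: T, M, Q, Y, Z, U, A, K, P, W, X, J.

Y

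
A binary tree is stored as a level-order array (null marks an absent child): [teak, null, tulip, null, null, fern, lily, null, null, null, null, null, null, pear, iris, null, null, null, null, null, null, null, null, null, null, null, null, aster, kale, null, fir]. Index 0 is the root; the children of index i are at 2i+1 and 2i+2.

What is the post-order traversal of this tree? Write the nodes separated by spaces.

Post-order visits the left subtree, then the right subtree, then the node.
At teak: no left child.
At teak: go right to tulip.
  At tulip: go left to fern.
    fern is a leaf — visit fern.
  At tulip: go right to lily.
    At lily: go left to pear.
      At pear: go left to aster.
        aster is a leaf — visit aster.
      At pear: go right to kale.
        kale is a leaf — visit kale.
      Visit pear.
    At lily: go right to iris.
      At iris: no left child.
      At iris: go right to fir.
        fir is a leaf — visit fir.
      Visit iris.
    Visit lily.
  Visit tulip.
Visit teak.

fern aster kale pear fir iris lily tulip teak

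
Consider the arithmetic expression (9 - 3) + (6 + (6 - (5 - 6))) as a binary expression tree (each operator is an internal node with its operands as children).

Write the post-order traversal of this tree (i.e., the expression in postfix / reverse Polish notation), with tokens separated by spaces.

9 3 - 6 6 5 6 - - + +

Post-order on an expression tree gives postfix notation: for each operator, emit left operand, right operand, then the operator.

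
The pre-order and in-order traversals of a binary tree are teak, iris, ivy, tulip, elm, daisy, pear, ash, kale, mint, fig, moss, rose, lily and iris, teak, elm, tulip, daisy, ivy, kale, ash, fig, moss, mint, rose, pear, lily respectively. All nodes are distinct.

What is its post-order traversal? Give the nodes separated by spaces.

iris elm daisy tulip kale moss fig rose mint ash lily pear ivy teak

The first element of pre-order is the root; it splits in-order into left and right subtrees.
Root teak: left subtree has 1 node {iris}, right has 12 {elm, tulip, daisy, ivy, kale, ash, fig, moss, mint, rose, pear, lily}.
  Root ivy: left subtree has 3 nodes {elm, tulip, daisy}, right has 8 {kale, ash, fig, moss, mint, rose, pear, lily}.
    Root tulip: left subtree has 1 node {elm}, right has 1 {daisy}.
    Root pear: left subtree has 6 nodes {kale, ash, fig, moss, mint, rose}, right has 1 {lily}.
      Root ash: left subtree has 1 node {kale}, right has 4 {fig, moss, mint, rose}.
        Root mint: left subtree has 2 nodes {fig, moss}, right has 1 {rose}.
          Root fig: left subtree has 0 nodes { }, right has 1 {moss}.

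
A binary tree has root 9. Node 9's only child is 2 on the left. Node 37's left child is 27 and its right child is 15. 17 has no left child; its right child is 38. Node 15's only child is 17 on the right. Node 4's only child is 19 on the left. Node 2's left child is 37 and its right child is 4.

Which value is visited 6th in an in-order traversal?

In-order visits the left subtree, then the node, then the right subtree.
At 9: go left to 2.
  At 2: go left to 37.
    At 37: go left to 27.
      27 is a leaf — visit 27.
    Visit 37.
    At 37: go right to 15.
      At 15: no left child.
      Visit 15.
      At 15: go right to 17.
        At 17: no left child.
        Visit 17.
        At 17: go right to 38.
          38 is a leaf — visit 38.
  Visit 2.
  At 2: go right to 4.
    At 4: go left to 19.
      19 is a leaf — visit 19.
    Visit 4.
    At 4: no right child.
Visit 9.
At 9: no right child.
Full in-order sequence: 27, 37, 15, 17, 38, 2, 19, 4, 9.

2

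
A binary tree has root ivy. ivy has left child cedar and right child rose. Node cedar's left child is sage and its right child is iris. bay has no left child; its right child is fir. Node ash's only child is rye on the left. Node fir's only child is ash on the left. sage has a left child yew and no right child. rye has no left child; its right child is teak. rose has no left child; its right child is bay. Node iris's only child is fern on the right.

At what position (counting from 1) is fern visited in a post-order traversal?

3

Post-order visits the left subtree, then the right subtree, then the node.
At ivy: go left to cedar.
  At cedar: go left to sage.
    At sage: go left to yew.
      yew is a leaf — visit yew.
    At sage: no right child.
    Visit sage.
  At cedar: go right to iris.
    At iris: no left child.
    At iris: go right to fern.
      fern is a leaf — visit fern.
    Visit iris.
  Visit cedar.
At ivy: go right to rose.
  At rose: no left child.
  At rose: go right to bay.
    At bay: no left child.
    At bay: go right to fir.
      At fir: go left to ash.
        At ash: go left to rye.
          At rye: no left child.
          At rye: go right to teak.
            teak is a leaf — visit teak.
          Visit rye.
        At ash: no right child.
        Visit ash.
      At fir: no right child.
      Visit fir.
    Visit bay.
  Visit rose.
Visit ivy.
Full post-order sequence: yew, sage, fern, iris, cedar, teak, rye, ash, fir, bay, rose, ivy.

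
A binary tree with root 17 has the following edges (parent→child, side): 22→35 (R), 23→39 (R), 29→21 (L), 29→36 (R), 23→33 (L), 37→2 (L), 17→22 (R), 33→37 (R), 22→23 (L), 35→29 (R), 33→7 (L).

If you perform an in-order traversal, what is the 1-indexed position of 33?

In-order visits the left subtree, then the node, then the right subtree.
At 17: no left child.
Visit 17.
At 17: go right to 22.
  At 22: go left to 23.
    At 23: go left to 33.
      At 33: go left to 7.
        7 is a leaf — visit 7.
      Visit 33.
      At 33: go right to 37.
        At 37: go left to 2.
          2 is a leaf — visit 2.
        Visit 37.
        At 37: no right child.
    Visit 23.
    At 23: go right to 39.
      39 is a leaf — visit 39.
  Visit 22.
  At 22: go right to 35.
    At 35: no left child.
    Visit 35.
    At 35: go right to 29.
      At 29: go left to 21.
        21 is a leaf — visit 21.
      Visit 29.
      At 29: go right to 36.
        36 is a leaf — visit 36.
Full in-order sequence: 17, 7, 33, 2, 37, 23, 39, 22, 35, 21, 29, 36.

3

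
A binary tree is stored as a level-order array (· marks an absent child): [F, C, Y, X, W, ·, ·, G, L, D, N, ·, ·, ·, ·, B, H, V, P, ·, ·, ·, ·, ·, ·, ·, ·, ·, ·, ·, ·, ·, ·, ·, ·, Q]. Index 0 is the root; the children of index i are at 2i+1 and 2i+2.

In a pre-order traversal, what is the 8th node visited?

V

Pre-order visits the node, then its left subtree, then its right subtree.
Visit F.
At F: go left to C.
  Visit C.
  At C: go left to X.
    Visit X.
    At X: go left to G.
      Visit G.
      At G: go left to B.
        B is a leaf — visit B.
      At G: go right to H.
        H is a leaf — visit H.
    At X: go right to L.
      Visit L.
      At L: go left to V.
        Visit V.
        At V: go left to Q.
          Q is a leaf — visit Q.
        At V: no right child.
      At L: go right to P.
        P is a leaf — visit P.
  At C: go right to W.
    Visit W.
    At W: go left to D.
      D is a leaf — visit D.
    At W: go right to N.
      N is a leaf — visit N.
At F: go right to Y.
  Y is a leaf — visit Y.
Full pre-order sequence: F, C, X, G, B, H, L, V, Q, P, W, D, N, Y.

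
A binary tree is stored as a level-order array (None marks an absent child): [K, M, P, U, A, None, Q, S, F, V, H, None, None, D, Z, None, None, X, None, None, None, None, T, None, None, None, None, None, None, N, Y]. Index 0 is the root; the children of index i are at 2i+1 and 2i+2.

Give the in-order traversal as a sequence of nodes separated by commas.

In-order visits the left subtree, then the node, then the right subtree.
At K: go left to M.
  At M: go left to U.
    At U: go left to S.
      S is a leaf — visit S.
    Visit U.
    At U: go right to F.
      At F: go left to X.
        X is a leaf — visit X.
      Visit F.
      At F: no right child.
  Visit M.
  At M: go right to A.
    At A: go left to V.
      V is a leaf — visit V.
    Visit A.
    At A: go right to H.
      At H: no left child.
      Visit H.
      At H: go right to T.
        T is a leaf — visit T.
Visit K.
At K: go right to P.
  At P: no left child.
  Visit P.
  At P: go right to Q.
    At Q: go left to D.
      D is a leaf — visit D.
    Visit Q.
    At Q: go right to Z.
      At Z: go left to N.
        N is a leaf — visit N.
      Visit Z.
      At Z: go right to Y.
        Y is a leaf — visit Y.

S, U, X, F, M, V, A, H, T, K, P, D, Q, N, Z, Y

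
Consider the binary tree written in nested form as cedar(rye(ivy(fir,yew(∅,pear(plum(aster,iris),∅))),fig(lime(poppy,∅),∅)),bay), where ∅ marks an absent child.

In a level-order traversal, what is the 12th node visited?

Level-order visits nodes level by level from the root, left to right within each level.
Level 0: cedar
Level 1: rye, bay
Level 2: ivy, fig
Level 3: fir, yew, lime
Level 4: pear, poppy
Level 5: plum
Level 6: aster, iris
Full level-order sequence: cedar, rye, bay, ivy, fig, fir, yew, lime, pear, poppy, plum, aster, iris.

aster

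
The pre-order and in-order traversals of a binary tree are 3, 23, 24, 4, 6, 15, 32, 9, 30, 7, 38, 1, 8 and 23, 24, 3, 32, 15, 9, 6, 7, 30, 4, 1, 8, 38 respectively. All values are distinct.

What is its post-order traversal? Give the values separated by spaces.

The first element of pre-order is the root; it splits in-order into left and right subtrees.
Root 3: left subtree has 2 nodes {23, 24}, right has 10 {32, 15, 9, 6, 7, 30, 4, 1, 8, 38}.
  Root 23: left subtree has 0 nodes { }, right has 1 {24}.
  Root 4: left subtree has 6 nodes {32, 15, 9, 6, 7, 30}, right has 3 {1, 8, 38}.
    Root 6: left subtree has 3 nodes {32, 15, 9}, right has 2 {7, 30}.
      Root 15: left subtree has 1 node {32}, right has 1 {9}.
      Root 30: left subtree has 1 node {7}, right has 0 { }.
    Root 38: left subtree has 2 nodes {1, 8}, right has 0 { }.
      Root 1: left subtree has 0 nodes { }, right has 1 {8}.

24 23 32 9 15 7 30 6 8 1 38 4 3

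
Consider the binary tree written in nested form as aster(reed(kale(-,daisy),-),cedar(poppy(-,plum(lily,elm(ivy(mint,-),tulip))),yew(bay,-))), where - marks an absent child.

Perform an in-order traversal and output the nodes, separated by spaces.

In-order visits the left subtree, then the node, then the right subtree.
At aster: go left to reed.
  At reed: go left to kale.
    At kale: no left child.
    Visit kale.
    At kale: go right to daisy.
      daisy is a leaf — visit daisy.
  Visit reed.
  At reed: no right child.
Visit aster.
At aster: go right to cedar.
  At cedar: go left to poppy.
    At poppy: no left child.
    Visit poppy.
    At poppy: go right to plum.
      At plum: go left to lily.
        lily is a leaf — visit lily.
      Visit plum.
      At plum: go right to elm.
        At elm: go left to ivy.
          At ivy: go left to mint.
            mint is a leaf — visit mint.
          Visit ivy.
          At ivy: no right child.
        Visit elm.
        At elm: go right to tulip.
          tulip is a leaf — visit tulip.
  Visit cedar.
  At cedar: go right to yew.
    At yew: go left to bay.
      bay is a leaf — visit bay.
    Visit yew.
    At yew: no right child.

kale daisy reed aster poppy lily plum mint ivy elm tulip cedar bay yew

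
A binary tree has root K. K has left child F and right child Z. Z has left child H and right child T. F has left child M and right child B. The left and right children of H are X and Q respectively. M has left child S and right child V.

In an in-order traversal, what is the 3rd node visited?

V

In-order visits the left subtree, then the node, then the right subtree.
At K: go left to F.
  At F: go left to M.
    At M: go left to S.
      S is a leaf — visit S.
    Visit M.
    At M: go right to V.
      V is a leaf — visit V.
  Visit F.
  At F: go right to B.
    B is a leaf — visit B.
Visit K.
At K: go right to Z.
  At Z: go left to H.
    At H: go left to X.
      X is a leaf — visit X.
    Visit H.
    At H: go right to Q.
      Q is a leaf — visit Q.
  Visit Z.
  At Z: go right to T.
    T is a leaf — visit T.
Full in-order sequence: S, M, V, F, B, K, X, H, Q, Z, T.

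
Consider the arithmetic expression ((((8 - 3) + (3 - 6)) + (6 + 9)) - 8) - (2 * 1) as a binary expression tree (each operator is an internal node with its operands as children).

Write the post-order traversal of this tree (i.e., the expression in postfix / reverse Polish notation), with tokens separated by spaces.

8 3 - 3 6 - + 6 9 + + 8 - 2 1 * -

Post-order on an expression tree gives postfix notation: for each operator, emit left operand, right operand, then the operator.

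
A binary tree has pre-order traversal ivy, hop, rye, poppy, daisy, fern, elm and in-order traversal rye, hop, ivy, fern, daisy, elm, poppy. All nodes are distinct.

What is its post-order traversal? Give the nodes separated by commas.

The first element of pre-order is the root; it splits in-order into left and right subtrees.
Root ivy: left subtree has 2 nodes {rye, hop}, right has 4 {fern, daisy, elm, poppy}.
  Root hop: left subtree has 1 node {rye}, right has 0 { }.
  Root poppy: left subtree has 3 nodes {fern, daisy, elm}, right has 0 { }.
    Root daisy: left subtree has 1 node {fern}, right has 1 {elm}.

rye, hop, fern, elm, daisy, poppy, ivy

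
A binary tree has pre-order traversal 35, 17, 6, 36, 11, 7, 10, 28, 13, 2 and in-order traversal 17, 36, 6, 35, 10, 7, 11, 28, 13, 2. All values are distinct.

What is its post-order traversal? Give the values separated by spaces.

The first element of pre-order is the root; it splits in-order into left and right subtrees.
Root 35: left subtree has 3 nodes {17, 36, 6}, right has 6 {10, 7, 11, 28, 13, 2}.
  Root 17: left subtree has 0 nodes { }, right has 2 {36, 6}.
    Root 6: left subtree has 1 node {36}, right has 0 { }.
  Root 11: left subtree has 2 nodes {10, 7}, right has 3 {28, 13, 2}.
    Root 7: left subtree has 1 node {10}, right has 0 { }.
    Root 28: left subtree has 0 nodes { }, right has 2 {13, 2}.
      Root 13: left subtree has 0 nodes { }, right has 1 {2}.

36 6 17 10 7 2 13 28 11 35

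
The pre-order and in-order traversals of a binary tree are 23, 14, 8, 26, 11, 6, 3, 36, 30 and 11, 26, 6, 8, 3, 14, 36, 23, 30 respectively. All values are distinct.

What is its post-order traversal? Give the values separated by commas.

11, 6, 26, 3, 8, 36, 14, 30, 23

The first element of pre-order is the root; it splits in-order into left and right subtrees.
Root 23: left subtree has 7 nodes {11, 26, 6, 8, 3, 14, 36}, right has 1 {30}.
  Root 14: left subtree has 5 nodes {11, 26, 6, 8, 3}, right has 1 {36}.
    Root 8: left subtree has 3 nodes {11, 26, 6}, right has 1 {3}.
      Root 26: left subtree has 1 node {11}, right has 1 {6}.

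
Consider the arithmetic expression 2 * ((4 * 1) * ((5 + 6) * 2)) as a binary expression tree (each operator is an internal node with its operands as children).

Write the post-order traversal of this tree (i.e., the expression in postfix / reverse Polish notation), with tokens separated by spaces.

2 4 1 * 5 6 + 2 * * *

Post-order on an expression tree gives postfix notation: for each operator, emit left operand, right operand, then the operator.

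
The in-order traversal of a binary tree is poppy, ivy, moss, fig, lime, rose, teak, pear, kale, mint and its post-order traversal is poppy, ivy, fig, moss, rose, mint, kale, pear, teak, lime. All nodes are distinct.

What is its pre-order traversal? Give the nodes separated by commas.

The last element of post-order is the root; it splits in-order into left and right subtrees.
Root lime: left subtree has 4 nodes {poppy, ivy, moss, fig}, right has 5 {rose, teak, pear, kale, mint}.
  Root moss: left subtree has 2 nodes {poppy, ivy}, right has 1 {fig}.
    Root ivy: left subtree has 1 node {poppy}, right has 0 { }.
  Root teak: left subtree has 1 node {rose}, right has 3 {pear, kale, mint}.
    Root pear: left subtree has 0 nodes { }, right has 2 {kale, mint}.
      Root kale: left subtree has 0 nodes { }, right has 1 {mint}.

lime, moss, ivy, poppy, fig, teak, rose, pear, kale, mint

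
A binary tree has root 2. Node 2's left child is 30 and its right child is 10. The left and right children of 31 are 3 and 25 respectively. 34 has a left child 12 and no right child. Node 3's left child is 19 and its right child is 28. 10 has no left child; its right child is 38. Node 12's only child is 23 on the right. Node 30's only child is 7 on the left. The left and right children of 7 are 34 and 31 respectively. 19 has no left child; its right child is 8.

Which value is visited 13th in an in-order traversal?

10

In-order visits the left subtree, then the node, then the right subtree.
At 2: go left to 30.
  At 30: go left to 7.
    At 7: go left to 34.
      At 34: go left to 12.
        At 12: no left child.
        Visit 12.
        At 12: go right to 23.
          23 is a leaf — visit 23.
      Visit 34.
      At 34: no right child.
    Visit 7.
    At 7: go right to 31.
      At 31: go left to 3.
        At 3: go left to 19.
          At 19: no left child.
          Visit 19.
          At 19: go right to 8.
            8 is a leaf — visit 8.
        Visit 3.
        At 3: go right to 28.
          28 is a leaf — visit 28.
      Visit 31.
      At 31: go right to 25.
        25 is a leaf — visit 25.
  Visit 30.
  At 30: no right child.
Visit 2.
At 2: go right to 10.
  At 10: no left child.
  Visit 10.
  At 10: go right to 38.
    38 is a leaf — visit 38.
Full in-order sequence: 12, 23, 34, 7, 19, 8, 3, 28, 31, 25, 30, 2, 10, 38.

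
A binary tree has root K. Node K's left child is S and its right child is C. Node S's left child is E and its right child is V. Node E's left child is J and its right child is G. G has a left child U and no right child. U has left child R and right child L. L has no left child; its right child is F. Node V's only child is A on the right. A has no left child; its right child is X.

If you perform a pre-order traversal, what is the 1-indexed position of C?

Pre-order visits the node, then its left subtree, then its right subtree.
Visit K.
At K: go left to S.
  Visit S.
  At S: go left to E.
    Visit E.
    At E: go left to J.
      J is a leaf — visit J.
    At E: go right to G.
      Visit G.
      At G: go left to U.
        Visit U.
        At U: go left to R.
          R is a leaf — visit R.
        At U: go right to L.
          Visit L.
          At L: no left child.
          At L: go right to F.
            F is a leaf — visit F.
      At G: no right child.
  At S: go right to V.
    Visit V.
    At V: no left child.
    At V: go right to A.
      Visit A.
      At A: no left child.
      At A: go right to X.
        X is a leaf — visit X.
At K: go right to C.
  C is a leaf — visit C.
Full pre-order sequence: K, S, E, J, G, U, R, L, F, V, A, X, C.

13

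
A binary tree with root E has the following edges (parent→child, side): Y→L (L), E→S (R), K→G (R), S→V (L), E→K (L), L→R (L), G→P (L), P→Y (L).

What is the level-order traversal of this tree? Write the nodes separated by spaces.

E K S G V P Y L R

Level-order visits nodes level by level from the root, left to right within each level.
Level 0: E
Level 1: K, S
Level 2: G, V
Level 3: P
Level 4: Y
Level 5: L
Level 6: R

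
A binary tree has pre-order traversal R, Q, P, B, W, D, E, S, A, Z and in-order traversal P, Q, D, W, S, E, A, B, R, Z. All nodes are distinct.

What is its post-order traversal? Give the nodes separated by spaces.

The first element of pre-order is the root; it splits in-order into left and right subtrees.
Root R: left subtree has 8 nodes {P, Q, D, W, S, E, A, B}, right has 1 {Z}.
  Root Q: left subtree has 1 node {P}, right has 6 {D, W, S, E, A, B}.
    Root B: left subtree has 5 nodes {D, W, S, E, A}, right has 0 { }.
      Root W: left subtree has 1 node {D}, right has 3 {S, E, A}.
        Root E: left subtree has 1 node {S}, right has 1 {A}.

P D S A E W B Q Z R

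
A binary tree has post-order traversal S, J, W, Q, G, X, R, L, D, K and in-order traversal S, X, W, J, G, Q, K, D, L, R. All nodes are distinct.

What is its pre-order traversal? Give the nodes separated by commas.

K, X, S, G, W, J, Q, D, L, R

The last element of post-order is the root; it splits in-order into left and right subtrees.
Root K: left subtree has 6 nodes {S, X, W, J, G, Q}, right has 3 {D, L, R}.
  Root X: left subtree has 1 node {S}, right has 4 {W, J, G, Q}.
    Root G: left subtree has 2 nodes {W, J}, right has 1 {Q}.
      Root W: left subtree has 0 nodes { }, right has 1 {J}.
  Root D: left subtree has 0 nodes { }, right has 2 {L, R}.
    Root L: left subtree has 0 nodes { }, right has 1 {R}.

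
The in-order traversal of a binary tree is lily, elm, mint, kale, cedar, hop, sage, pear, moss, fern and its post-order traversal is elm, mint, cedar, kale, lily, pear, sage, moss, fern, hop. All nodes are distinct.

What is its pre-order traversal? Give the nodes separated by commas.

The last element of post-order is the root; it splits in-order into left and right subtrees.
Root hop: left subtree has 5 nodes {lily, elm, mint, kale, cedar}, right has 4 {sage, pear, moss, fern}.
  Root lily: left subtree has 0 nodes { }, right has 4 {elm, mint, kale, cedar}.
    Root kale: left subtree has 2 nodes {elm, mint}, right has 1 {cedar}.
      Root mint: left subtree has 1 node {elm}, right has 0 { }.
  Root fern: left subtree has 3 nodes {sage, pear, moss}, right has 0 { }.
    Root moss: left subtree has 2 nodes {sage, pear}, right has 0 { }.
      Root sage: left subtree has 0 nodes { }, right has 1 {pear}.

hop, lily, kale, mint, elm, cedar, fern, moss, sage, pear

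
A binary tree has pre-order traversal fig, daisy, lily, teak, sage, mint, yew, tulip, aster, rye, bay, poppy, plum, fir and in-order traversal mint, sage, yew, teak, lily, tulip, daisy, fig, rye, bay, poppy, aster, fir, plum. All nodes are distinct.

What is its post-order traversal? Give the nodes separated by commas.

The first element of pre-order is the root; it splits in-order into left and right subtrees.
Root fig: left subtree has 7 nodes {mint, sage, yew, teak, lily, tulip, daisy}, right has 6 {rye, bay, poppy, aster, fir, plum}.
  Root daisy: left subtree has 6 nodes {mint, sage, yew, teak, lily, tulip}, right has 0 { }.
    Root lily: left subtree has 4 nodes {mint, sage, yew, teak}, right has 1 {tulip}.
      Root teak: left subtree has 3 nodes {mint, sage, yew}, right has 0 { }.
        Root sage: left subtree has 1 node {mint}, right has 1 {yew}.
  Root aster: left subtree has 3 nodes {rye, bay, poppy}, right has 2 {fir, plum}.
    Root rye: left subtree has 0 nodes { }, right has 2 {bay, poppy}.
      Root bay: left subtree has 0 nodes { }, right has 1 {poppy}.
    Root plum: left subtree has 1 node {fir}, right has 0 { }.

mint, yew, sage, teak, tulip, lily, daisy, poppy, bay, rye, fir, plum, aster, fig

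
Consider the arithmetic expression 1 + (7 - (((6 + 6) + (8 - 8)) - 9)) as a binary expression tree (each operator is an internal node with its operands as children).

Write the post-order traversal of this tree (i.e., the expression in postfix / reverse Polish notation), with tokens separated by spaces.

Post-order on an expression tree gives postfix notation: for each operator, emit left operand, right operand, then the operator.

1 7 6 6 + 8 8 - + 9 - - +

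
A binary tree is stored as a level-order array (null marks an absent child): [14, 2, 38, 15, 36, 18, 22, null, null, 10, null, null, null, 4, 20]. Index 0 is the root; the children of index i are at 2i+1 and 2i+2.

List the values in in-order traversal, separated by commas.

15, 2, 10, 36, 14, 18, 38, 4, 22, 20

In-order visits the left subtree, then the node, then the right subtree.
At 14: go left to 2.
  At 2: go left to 15.
    15 is a leaf — visit 15.
  Visit 2.
  At 2: go right to 36.
    At 36: go left to 10.
      10 is a leaf — visit 10.
    Visit 36.
    At 36: no right child.
Visit 14.
At 14: go right to 38.
  At 38: go left to 18.
    18 is a leaf — visit 18.
  Visit 38.
  At 38: go right to 22.
    At 22: go left to 4.
      4 is a leaf — visit 4.
    Visit 22.
    At 22: go right to 20.
      20 is a leaf — visit 20.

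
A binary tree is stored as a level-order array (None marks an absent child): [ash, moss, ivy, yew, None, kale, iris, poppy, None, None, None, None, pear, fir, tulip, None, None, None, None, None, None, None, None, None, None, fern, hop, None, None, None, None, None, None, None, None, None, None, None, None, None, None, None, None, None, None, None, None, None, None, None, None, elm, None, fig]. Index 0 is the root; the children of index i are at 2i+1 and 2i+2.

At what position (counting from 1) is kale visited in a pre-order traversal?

Pre-order visits the node, then its left subtree, then its right subtree.
Visit ash.
At ash: go left to moss.
  Visit moss.
  At moss: go left to yew.
    Visit yew.
    At yew: go left to poppy.
      poppy is a leaf — visit poppy.
    At yew: no right child.
  At moss: no right child.
At ash: go right to ivy.
  Visit ivy.
  At ivy: go left to kale.
    Visit kale.
    At kale: no left child.
    At kale: go right to pear.
      Visit pear.
      At pear: go left to fern.
        Visit fern.
        At fern: go left to elm.
          elm is a leaf — visit elm.
        At fern: no right child.
      At pear: go right to hop.
        Visit hop.
        At hop: go left to fig.
          fig is a leaf — visit fig.
        At hop: no right child.
  At ivy: go right to iris.
    Visit iris.
    At iris: go left to fir.
      fir is a leaf — visit fir.
    At iris: go right to tulip.
      tulip is a leaf — visit tulip.
Full pre-order sequence: ash, moss, yew, poppy, ivy, kale, pear, fern, elm, hop, fig, iris, fir, tulip.

6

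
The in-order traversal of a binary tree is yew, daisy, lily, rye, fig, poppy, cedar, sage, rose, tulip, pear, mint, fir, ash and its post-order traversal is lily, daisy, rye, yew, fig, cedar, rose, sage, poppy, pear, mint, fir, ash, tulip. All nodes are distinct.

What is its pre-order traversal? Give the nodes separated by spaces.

The last element of post-order is the root; it splits in-order into left and right subtrees.
Root tulip: left subtree has 9 nodes {yew, daisy, lily, rye, fig, poppy, cedar, sage, rose}, right has 4 {pear, mint, fir, ash}.
  Root poppy: left subtree has 5 nodes {yew, daisy, lily, rye, fig}, right has 3 {cedar, sage, rose}.
    Root fig: left subtree has 4 nodes {yew, daisy, lily, rye}, right has 0 { }.
      Root yew: left subtree has 0 nodes { }, right has 3 {daisy, lily, rye}.
        Root rye: left subtree has 2 nodes {daisy, lily}, right has 0 { }.
          Root daisy: left subtree has 0 nodes { }, right has 1 {lily}.
    Root sage: left subtree has 1 node {cedar}, right has 1 {rose}.
  Root ash: left subtree has 3 nodes {pear, mint, fir}, right has 0 { }.
    Root fir: left subtree has 2 nodes {pear, mint}, right has 0 { }.
      Root mint: left subtree has 1 node {pear}, right has 0 { }.

tulip poppy fig yew rye daisy lily sage cedar rose ash fir mint pear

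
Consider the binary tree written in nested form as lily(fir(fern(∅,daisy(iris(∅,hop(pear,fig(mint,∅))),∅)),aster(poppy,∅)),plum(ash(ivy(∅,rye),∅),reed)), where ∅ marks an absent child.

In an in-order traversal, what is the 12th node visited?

ivy

In-order visits the left subtree, then the node, then the right subtree.
At lily: go left to fir.
  At fir: go left to fern.
    At fern: no left child.
    Visit fern.
    At fern: go right to daisy.
      At daisy: go left to iris.
        At iris: no left child.
        Visit iris.
        At iris: go right to hop.
          At hop: go left to pear.
            pear is a leaf — visit pear.
          Visit hop.
          At hop: go right to fig.
            At fig: go left to mint.
              mint is a leaf — visit mint.
            Visit fig.
            At fig: no right child.
      Visit daisy.
      At daisy: no right child.
  Visit fir.
  At fir: go right to aster.
    At aster: go left to poppy.
      poppy is a leaf — visit poppy.
    Visit aster.
    At aster: no right child.
Visit lily.
At lily: go right to plum.
  At plum: go left to ash.
    At ash: go left to ivy.
      At ivy: no left child.
      Visit ivy.
      At ivy: go right to rye.
        rye is a leaf — visit rye.
    Visit ash.
    At ash: no right child.
  Visit plum.
  At plum: go right to reed.
    reed is a leaf — visit reed.
Full in-order sequence: fern, iris, pear, hop, mint, fig, daisy, fir, poppy, aster, lily, ivy, rye, ash, plum, reed.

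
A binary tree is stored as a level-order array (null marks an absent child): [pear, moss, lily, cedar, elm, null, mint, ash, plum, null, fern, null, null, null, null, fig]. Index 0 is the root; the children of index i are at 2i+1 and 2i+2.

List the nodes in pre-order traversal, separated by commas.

Pre-order visits the node, then its left subtree, then its right subtree.
Visit pear.
At pear: go left to moss.
  Visit moss.
  At moss: go left to cedar.
    Visit cedar.
    At cedar: go left to ash.
      Visit ash.
      At ash: go left to fig.
        fig is a leaf — visit fig.
      At ash: no right child.
    At cedar: go right to plum.
      plum is a leaf — visit plum.
  At moss: go right to elm.
    Visit elm.
    At elm: no left child.
    At elm: go right to fern.
      fern is a leaf — visit fern.
At pear: go right to lily.
  Visit lily.
  At lily: no left child.
  At lily: go right to mint.
    mint is a leaf — visit mint.

pear, moss, cedar, ash, fig, plum, elm, fern, lily, mint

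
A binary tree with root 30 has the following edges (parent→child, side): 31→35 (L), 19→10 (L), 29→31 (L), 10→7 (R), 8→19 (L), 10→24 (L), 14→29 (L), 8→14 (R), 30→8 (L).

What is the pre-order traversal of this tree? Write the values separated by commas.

30, 8, 19, 10, 24, 7, 14, 29, 31, 35

Pre-order visits the node, then its left subtree, then its right subtree.
Visit 30.
At 30: go left to 8.
  Visit 8.
  At 8: go left to 19.
    Visit 19.
    At 19: go left to 10.
      Visit 10.
      At 10: go left to 24.
        24 is a leaf — visit 24.
      At 10: go right to 7.
        7 is a leaf — visit 7.
    At 19: no right child.
  At 8: go right to 14.
    Visit 14.
    At 14: go left to 29.
      Visit 29.
      At 29: go left to 31.
        Visit 31.
        At 31: go left to 35.
          35 is a leaf — visit 35.
        At 31: no right child.
      At 29: no right child.
    At 14: no right child.
At 30: no right child.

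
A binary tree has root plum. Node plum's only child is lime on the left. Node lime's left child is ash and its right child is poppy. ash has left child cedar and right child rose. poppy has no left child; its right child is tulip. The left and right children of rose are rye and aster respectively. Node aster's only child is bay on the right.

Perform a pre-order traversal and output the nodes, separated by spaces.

Pre-order visits the node, then its left subtree, then its right subtree.
Visit plum.
At plum: go left to lime.
  Visit lime.
  At lime: go left to ash.
    Visit ash.
    At ash: go left to cedar.
      cedar is a leaf — visit cedar.
    At ash: go right to rose.
      Visit rose.
      At rose: go left to rye.
        rye is a leaf — visit rye.
      At rose: go right to aster.
        Visit aster.
        At aster: no left child.
        At aster: go right to bay.
          bay is a leaf — visit bay.
  At lime: go right to poppy.
    Visit poppy.
    At poppy: no left child.
    At poppy: go right to tulip.
      tulip is a leaf — visit tulip.
At plum: no right child.

plum lime ash cedar rose rye aster bay poppy tulip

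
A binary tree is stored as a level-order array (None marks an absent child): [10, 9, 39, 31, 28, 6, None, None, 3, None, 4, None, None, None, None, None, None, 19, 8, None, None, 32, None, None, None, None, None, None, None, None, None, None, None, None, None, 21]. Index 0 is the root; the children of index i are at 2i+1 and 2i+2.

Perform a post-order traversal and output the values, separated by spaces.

Post-order visits the left subtree, then the right subtree, then the node.
At 10: go left to 9.
  At 9: go left to 31.
    At 31: no left child.
    At 31: go right to 3.
      At 3: go left to 19.
        At 19: go left to 21.
          21 is a leaf — visit 21.
        At 19: no right child.
        Visit 19.
      At 3: go right to 8.
        8 is a leaf — visit 8.
      Visit 3.
    Visit 31.
  At 9: go right to 28.
    At 28: no left child.
    At 28: go right to 4.
      At 4: go left to 32.
        32 is a leaf — visit 32.
      At 4: no right child.
      Visit 4.
    Visit 28.
  Visit 9.
At 10: go right to 39.
  At 39: go left to 6.
    6 is a leaf — visit 6.
  At 39: no right child.
  Visit 39.
Visit 10.

21 19 8 3 31 32 4 28 9 6 39 10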